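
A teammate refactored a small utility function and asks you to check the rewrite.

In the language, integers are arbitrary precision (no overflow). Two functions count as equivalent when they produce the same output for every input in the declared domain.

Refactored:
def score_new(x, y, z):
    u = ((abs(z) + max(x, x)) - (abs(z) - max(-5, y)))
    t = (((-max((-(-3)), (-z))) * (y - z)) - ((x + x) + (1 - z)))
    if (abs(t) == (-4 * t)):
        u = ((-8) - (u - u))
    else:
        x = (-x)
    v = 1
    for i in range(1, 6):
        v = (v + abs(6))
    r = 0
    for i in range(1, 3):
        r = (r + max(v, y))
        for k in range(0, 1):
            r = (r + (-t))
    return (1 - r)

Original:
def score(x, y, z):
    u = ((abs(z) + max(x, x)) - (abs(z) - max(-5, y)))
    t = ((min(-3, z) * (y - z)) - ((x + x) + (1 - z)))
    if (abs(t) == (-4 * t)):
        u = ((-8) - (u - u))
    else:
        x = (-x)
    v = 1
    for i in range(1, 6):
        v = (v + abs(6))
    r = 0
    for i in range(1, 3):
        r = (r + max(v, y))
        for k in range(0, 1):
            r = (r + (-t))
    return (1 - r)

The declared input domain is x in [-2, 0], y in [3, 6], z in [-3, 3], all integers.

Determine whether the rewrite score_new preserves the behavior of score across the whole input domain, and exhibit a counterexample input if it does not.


This is a faithful refactor — min/max/abs usage differs, but the computed results match everywhere.
As a probe, take x=0, y=5, z=1: score runs u becomes 5; next t becomes -12; next (abs(t) == (-4 * t)) evaluates to false; next x becomes 0; next v becomes 1; next at i=1:; next v becomes 7; next at i=2:; next v becomes 13; next at i=3:; next v becomes 19; next at i=4:; next v becomes 25; next at i=5:; next v becomes 31; next r becomes 0; next at i=1:; next r becomes 31; next at k=0:; next r becomes 43; next at i=2:; next r becomes 74; next at k=0:; next r becomes 86; next final value -85; score_new runs u becomes 5; next t becomes -12; next (abs(t) == (-4 * t)) evaluates to false; next x becomes 0; next v becomes 1; next at i=1:; next v becomes 7; next at i=2:; next v becomes 13; next at i=3:; next v becomes 19; next at i=4:; next v becomes 25; next at i=5:; next v becomes 31; next r becomes 0; next at i=1:; next r becomes 31; next at k=0:; next r becomes 43; next at i=2:; next r becomes 74; next at k=0:; next r becomes 86; next final value -85; both end at -85.
An exhaustive pass over the 84 declared inputs shows identical outputs.
verdict: equivalent


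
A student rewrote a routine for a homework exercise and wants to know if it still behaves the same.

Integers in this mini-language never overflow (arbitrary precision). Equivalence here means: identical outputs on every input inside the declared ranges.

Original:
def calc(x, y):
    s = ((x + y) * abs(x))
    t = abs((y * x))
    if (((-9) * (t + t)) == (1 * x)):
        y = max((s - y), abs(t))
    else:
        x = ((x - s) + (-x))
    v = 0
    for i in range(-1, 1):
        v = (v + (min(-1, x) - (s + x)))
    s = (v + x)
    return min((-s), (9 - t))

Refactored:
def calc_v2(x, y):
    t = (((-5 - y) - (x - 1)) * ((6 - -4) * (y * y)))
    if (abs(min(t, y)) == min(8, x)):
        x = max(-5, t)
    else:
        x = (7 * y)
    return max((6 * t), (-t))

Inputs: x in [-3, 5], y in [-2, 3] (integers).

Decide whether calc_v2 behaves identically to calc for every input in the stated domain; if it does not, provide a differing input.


Not equivalent: x=-3, y=-2 separates them (-13 vs 240).
calc: s=-15, then t=6, then (((-9) * (t + t)) == (1 * x)) is false, then x=15, then v=0, then (i=-1), then v=-1, then (i=0), then v=-2, then s=13, then returns -13
calc_v2: t=40, then (abs(min(t, y)) == min(8, x)) is false, then x=-14, then returns 240
verdict: not equivalent; witness: x=-3, y=-2


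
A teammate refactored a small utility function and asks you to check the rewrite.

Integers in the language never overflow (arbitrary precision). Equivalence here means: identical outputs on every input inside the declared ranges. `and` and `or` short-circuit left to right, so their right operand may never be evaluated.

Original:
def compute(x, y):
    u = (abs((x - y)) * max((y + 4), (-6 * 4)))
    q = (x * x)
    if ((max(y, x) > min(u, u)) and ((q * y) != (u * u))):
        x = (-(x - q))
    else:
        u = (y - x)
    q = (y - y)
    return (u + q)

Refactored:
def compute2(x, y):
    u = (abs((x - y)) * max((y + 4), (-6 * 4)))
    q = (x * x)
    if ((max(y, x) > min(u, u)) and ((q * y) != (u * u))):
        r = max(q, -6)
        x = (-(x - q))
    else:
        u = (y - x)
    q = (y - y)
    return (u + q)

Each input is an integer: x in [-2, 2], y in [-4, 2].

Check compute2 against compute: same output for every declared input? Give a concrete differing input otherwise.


Equivalent — the differences include constant usage differs, plus min/max/abs usage differs, plus local variable names differ, plus statement counts differ, yet no declared input distinguishes the two.
As a probe, take x=-2, y=-1: compute runs u := 3 | q := 4 | ((max(y, x) > min(u, u)) and ((q * y) != (u * u))): false | u := 1 | q := 0 | result 1; compute2 runs u := 3 | q := 4 | ((max(y, x) > min(u, u)) and ((q * y) != (u * u))): false | u := 1 | q := 0 | result 1; both end at 1.
Checked all 35 inputs in the declared domain: the outputs agree on every one.
verdict: equivalent


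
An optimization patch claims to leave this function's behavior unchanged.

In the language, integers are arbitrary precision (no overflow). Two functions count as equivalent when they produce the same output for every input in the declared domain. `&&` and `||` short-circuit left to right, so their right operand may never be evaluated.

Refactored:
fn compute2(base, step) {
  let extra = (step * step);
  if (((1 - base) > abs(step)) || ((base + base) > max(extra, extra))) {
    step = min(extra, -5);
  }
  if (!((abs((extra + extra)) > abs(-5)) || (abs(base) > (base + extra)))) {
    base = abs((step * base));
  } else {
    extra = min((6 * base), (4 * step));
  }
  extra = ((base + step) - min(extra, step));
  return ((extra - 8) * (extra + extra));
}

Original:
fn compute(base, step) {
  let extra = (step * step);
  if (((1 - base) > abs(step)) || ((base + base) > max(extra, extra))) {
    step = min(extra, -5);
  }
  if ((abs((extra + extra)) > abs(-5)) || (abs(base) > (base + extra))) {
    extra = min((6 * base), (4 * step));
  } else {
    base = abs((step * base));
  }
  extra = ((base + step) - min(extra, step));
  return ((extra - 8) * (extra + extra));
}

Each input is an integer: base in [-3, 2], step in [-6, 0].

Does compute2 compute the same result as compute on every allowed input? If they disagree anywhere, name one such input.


This is a faithful refactor — boolean connective usage differs, but the computed results match everywhere.
Spot check at base=-3, step=-3 — compute: extra := 9 | (((1 - base) > abs(step)) || ((base + base) > max(extra, extra))): true | step := -5 | ((abs((extra + extra)) > abs(-5)) || (abs(base) > (base + extra))): true | extra := -20 | extra := 12 | result 96. compute2: extra := 9 | (((1 - base) > abs(step)) || ((base + base) > max(extra, extra))): true | step := -5 | (!((abs((extra + extra)) > abs(-5)) || (abs(base) > (base + extra)))): false | extra := -20 | extra := 12 | result 96. Both give 96.
An exhaustive pass over the 42 declared inputs shows identical outputs.
verdict: equivalent


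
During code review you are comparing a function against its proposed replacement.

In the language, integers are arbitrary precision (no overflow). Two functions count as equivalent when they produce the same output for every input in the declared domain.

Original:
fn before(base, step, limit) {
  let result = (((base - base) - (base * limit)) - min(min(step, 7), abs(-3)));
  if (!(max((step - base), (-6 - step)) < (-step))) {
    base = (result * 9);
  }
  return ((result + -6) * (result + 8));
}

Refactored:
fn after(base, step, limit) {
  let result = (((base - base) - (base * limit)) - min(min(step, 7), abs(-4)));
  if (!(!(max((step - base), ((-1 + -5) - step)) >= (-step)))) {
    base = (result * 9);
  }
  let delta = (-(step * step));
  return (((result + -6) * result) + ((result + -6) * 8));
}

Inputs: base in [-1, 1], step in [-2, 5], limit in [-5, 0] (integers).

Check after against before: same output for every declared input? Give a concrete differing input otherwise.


These are not equivalent — on base=-1, step=4, limit=-5 the outputs split (0 vs 15).
before: result = -8; (!(max((step - base), (-6 - step)) < (-step))) -> true; base = -72; return 0
after: result = -9; (!(!(max((step - base), ((-1 + -5) - step)) >= (-step)))) -> true; base = -81; delta = -16; return 15
verdict: not equivalent; witness: base=-1, step=4, limit=-5


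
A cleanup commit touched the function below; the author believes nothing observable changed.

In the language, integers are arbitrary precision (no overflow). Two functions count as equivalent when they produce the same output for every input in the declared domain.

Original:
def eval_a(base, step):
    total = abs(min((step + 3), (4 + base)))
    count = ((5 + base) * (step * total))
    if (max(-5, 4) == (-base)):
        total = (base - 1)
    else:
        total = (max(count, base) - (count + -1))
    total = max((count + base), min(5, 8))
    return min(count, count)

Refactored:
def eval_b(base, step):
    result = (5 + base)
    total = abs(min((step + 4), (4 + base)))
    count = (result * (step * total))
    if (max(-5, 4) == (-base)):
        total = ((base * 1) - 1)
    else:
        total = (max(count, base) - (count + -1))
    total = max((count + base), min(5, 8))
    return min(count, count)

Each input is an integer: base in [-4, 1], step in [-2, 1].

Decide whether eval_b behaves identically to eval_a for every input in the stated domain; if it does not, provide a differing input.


Try base=-2, step=-2.
eval_a: total := 1 | count := -6 | (max(-5, 4) == (-base)): false | total := 5 | total := 5 | result -6
eval_b: result := 3 | total := 2 | count := -12 | (max(-5, 4) == (-base)): false | total := 11 | total := 5 | result -12
-6 != -12, so the rewrite changes behavior.
verdict: not equivalent; witness: base=-2, step=-2


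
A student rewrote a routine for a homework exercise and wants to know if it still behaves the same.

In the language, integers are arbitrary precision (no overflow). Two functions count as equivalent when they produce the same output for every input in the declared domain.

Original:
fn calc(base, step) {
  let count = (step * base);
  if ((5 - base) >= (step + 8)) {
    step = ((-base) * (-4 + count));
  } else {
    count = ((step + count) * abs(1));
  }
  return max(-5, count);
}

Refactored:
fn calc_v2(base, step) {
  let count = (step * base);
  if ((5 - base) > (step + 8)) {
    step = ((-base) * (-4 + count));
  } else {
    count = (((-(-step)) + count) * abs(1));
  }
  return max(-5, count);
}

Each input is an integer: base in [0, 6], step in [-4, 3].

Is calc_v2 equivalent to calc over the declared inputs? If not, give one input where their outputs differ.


The rewrite breaks on base=0, step=-3, where the results are 0 and -3.
calc: count=0, then ((5 - base) >= (step + 8)) is true, then step=0, then returns 0
calc_v2: count=0, then ((5 - base) > (step + 8)) is false, then count=-3, then returns -3
verdict: not equivalent; witness: base=0, step=-3


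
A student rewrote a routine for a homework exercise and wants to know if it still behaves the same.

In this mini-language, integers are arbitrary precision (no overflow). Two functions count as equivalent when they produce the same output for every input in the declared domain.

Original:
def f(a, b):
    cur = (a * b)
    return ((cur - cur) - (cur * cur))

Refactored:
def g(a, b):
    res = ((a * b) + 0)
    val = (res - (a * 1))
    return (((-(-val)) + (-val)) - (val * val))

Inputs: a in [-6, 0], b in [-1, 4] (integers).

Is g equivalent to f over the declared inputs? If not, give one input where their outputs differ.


Input a=-6, b=-1: -36 from f versus -144 from g.
verdict: not equivalent; witness: a=-6, b=-1


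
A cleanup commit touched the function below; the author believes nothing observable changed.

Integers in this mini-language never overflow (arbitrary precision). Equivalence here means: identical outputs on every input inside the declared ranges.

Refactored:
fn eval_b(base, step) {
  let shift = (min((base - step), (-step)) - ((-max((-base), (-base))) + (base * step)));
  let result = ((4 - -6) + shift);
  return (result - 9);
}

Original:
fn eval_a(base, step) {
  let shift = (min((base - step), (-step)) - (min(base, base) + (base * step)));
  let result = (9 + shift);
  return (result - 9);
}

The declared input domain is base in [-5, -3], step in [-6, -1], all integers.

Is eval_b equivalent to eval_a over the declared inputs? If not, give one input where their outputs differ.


The rewrite breaks on base=-5, step=-6, where the results are -24 and -23.
eval_a: shift = -24; result = -15; return -24
eval_b: shift = -24; result = -14; return -23
verdict: not equivalent; witness: base=-5, step=-6


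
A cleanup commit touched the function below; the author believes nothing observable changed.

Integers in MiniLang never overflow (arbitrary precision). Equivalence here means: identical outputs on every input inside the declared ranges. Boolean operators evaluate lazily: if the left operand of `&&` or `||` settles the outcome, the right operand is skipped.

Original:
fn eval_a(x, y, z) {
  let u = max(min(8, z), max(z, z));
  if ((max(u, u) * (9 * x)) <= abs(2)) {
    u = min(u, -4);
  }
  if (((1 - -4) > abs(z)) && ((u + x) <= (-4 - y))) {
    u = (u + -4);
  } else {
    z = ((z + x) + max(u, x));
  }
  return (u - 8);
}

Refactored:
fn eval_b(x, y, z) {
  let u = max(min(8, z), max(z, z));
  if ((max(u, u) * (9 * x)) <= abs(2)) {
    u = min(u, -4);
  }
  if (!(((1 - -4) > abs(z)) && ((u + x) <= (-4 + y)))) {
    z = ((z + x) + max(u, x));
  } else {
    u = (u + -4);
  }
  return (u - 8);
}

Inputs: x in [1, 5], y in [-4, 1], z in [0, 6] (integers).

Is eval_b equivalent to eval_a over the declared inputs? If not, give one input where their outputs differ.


Input x=1, y=-4, z=0: -16 from eval_a versus -12 from eval_b.
verdict: not equivalent; witness: x=1, y=-4, z=0


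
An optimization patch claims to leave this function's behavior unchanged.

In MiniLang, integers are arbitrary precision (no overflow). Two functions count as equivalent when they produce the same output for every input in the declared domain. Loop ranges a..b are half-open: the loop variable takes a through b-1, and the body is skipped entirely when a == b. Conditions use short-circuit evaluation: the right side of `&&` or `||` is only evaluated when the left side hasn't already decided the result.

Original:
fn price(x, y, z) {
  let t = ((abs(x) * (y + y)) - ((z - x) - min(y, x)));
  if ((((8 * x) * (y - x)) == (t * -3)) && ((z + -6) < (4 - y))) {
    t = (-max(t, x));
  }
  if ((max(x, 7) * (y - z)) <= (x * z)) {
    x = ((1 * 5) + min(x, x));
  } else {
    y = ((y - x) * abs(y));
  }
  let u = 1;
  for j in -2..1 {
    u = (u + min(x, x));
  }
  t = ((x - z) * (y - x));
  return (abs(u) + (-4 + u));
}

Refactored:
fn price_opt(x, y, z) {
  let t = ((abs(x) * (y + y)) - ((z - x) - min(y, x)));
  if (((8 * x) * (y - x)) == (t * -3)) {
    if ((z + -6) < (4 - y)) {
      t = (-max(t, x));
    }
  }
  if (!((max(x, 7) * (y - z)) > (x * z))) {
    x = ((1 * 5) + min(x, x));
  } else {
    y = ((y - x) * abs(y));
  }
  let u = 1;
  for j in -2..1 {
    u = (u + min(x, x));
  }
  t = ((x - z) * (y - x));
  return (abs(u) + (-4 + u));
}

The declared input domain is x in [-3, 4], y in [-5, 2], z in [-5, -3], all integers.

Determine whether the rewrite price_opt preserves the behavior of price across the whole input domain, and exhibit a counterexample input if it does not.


Behavior is preserved: although comparison usage differs; also boolean connective usage differs; also branching structure differs; also statement counts differ, the outputs never diverge.
Tracing x=-1, y=-3, z=-4: price: t=-6, then ((((8 * x) * (y - x)) == (t * -3)) && ((z + -6) < (4 - y))) is false, then ((max(x, 7) * (y - z)) <= (x * z)) is false, then y=-6, then u=1, then (j=-2), then u=0, then (j=-1), then u=-1, then (j=0), then u=-2, then t=-15, then returns -4 | price_opt: t=-6, then (((8 * x) * (y - x)) == (t * -3)) is false, then (!((max(x, 7) * (y - z)) > (x * z))) is false, then y=-6, then u=1, then (j=-2), then u=0, then (j=-1), then u=-1, then (j=0), then u=-2, then t=-15, then returns -4 — matching result -4.
Across all 192 domain points the two functions coincide.
verdict: equivalent


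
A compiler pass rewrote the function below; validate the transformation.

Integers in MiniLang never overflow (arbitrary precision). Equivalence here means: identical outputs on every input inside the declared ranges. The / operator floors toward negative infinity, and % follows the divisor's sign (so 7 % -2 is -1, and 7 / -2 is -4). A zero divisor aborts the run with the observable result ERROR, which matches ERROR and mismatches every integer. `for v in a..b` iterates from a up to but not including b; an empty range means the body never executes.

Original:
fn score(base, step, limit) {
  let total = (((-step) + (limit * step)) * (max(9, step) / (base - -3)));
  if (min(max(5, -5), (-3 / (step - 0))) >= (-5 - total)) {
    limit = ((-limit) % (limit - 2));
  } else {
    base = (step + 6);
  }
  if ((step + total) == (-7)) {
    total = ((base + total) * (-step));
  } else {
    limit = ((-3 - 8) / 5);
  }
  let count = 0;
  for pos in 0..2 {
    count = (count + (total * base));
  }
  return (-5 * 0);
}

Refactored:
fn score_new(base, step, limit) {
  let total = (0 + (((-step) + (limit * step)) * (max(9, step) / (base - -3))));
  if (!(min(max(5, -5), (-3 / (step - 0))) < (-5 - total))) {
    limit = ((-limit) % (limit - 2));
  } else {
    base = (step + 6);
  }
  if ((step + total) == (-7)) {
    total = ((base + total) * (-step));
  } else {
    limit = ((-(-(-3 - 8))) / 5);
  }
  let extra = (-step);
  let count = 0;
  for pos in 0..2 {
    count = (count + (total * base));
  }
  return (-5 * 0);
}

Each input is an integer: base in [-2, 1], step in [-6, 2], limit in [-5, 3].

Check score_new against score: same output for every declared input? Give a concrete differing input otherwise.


Although boolean connective usage differs, plus comparison usage differs, plus arithmetic usage differs, plus local variable names differ, plus statement counts differ, plus constant usage differs, 324/324 inputs agree.
verdict: equivalent


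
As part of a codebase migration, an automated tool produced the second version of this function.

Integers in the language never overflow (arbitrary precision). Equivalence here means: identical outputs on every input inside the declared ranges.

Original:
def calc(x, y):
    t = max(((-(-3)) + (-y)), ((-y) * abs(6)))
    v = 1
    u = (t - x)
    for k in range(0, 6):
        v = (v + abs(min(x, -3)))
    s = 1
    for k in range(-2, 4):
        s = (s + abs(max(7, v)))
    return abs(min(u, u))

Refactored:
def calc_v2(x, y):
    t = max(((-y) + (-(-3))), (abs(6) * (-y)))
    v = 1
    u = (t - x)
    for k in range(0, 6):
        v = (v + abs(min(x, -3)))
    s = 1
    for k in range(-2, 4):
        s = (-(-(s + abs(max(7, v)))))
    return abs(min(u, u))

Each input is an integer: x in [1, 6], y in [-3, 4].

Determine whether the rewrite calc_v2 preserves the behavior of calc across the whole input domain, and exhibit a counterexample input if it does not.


Changes here: same computation, different form; the full 48-point sweep finds no disagreement.
verdict: equivalent


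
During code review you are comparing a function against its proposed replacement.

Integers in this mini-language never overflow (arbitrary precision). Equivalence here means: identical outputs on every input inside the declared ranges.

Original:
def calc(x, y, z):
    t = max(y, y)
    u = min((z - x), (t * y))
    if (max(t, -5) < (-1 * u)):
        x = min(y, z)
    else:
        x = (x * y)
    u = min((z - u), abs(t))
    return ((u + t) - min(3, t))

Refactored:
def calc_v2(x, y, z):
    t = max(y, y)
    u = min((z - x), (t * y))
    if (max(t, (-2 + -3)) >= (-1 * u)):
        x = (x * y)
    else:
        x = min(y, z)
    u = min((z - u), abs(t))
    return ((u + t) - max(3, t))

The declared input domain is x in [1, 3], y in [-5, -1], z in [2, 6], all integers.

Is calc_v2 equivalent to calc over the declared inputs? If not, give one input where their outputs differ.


Try x=1, y=-5, z=2.
calc: t becomes -5; next u becomes 1; next (max(t, -5) < (-1 * u)) evaluates to true; next x becomes -5; next u becomes 1; next final value 1
calc_v2: t becomes -5; next u becomes 1; next (max(t, (-2 + -3)) >= (-1 * u)) evaluates to false; next x becomes -5; next u becomes 1; next final value -7
1 and -7 differ, so these are not the same function on this domain.
verdict: not equivalent; witness: x=1, y=-5, z=2


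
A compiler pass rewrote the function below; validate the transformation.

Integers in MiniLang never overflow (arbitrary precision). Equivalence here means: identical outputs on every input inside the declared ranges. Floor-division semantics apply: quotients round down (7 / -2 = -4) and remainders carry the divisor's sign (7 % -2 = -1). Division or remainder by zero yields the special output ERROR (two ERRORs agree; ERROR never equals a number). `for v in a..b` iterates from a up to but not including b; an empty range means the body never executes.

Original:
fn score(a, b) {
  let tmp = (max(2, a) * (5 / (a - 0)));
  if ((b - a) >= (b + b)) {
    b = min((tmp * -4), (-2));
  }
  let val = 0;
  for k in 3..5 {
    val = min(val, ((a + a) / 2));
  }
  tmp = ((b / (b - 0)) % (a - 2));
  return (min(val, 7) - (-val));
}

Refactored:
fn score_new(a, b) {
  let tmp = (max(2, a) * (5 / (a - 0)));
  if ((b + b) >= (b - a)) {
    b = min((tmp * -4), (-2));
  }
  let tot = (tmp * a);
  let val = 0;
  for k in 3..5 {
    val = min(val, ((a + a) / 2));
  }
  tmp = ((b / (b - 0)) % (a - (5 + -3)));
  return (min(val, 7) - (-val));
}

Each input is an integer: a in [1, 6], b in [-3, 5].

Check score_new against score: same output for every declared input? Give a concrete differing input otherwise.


At a=1, b=0: score gives ERROR, score_new gives 0.
verdict: not equivalent; witness: a=1, b=0


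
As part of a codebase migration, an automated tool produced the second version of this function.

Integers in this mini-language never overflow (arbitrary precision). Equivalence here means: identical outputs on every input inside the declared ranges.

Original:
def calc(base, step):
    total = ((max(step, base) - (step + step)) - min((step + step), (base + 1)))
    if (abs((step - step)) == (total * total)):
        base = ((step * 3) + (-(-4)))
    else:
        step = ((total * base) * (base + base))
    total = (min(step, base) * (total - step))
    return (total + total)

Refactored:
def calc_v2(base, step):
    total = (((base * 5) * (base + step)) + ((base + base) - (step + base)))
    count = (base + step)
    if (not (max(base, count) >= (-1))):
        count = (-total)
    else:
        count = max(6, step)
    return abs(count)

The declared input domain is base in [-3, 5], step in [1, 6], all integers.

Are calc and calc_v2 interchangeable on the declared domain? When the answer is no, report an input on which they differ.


The rewrite breaks on base=-3, step=1, where the results are 102 and 26.
calc: total=1, then (abs((step - step)) == (total * total)) is false, then step=18, then total=51, then returns 102
calc_v2: total=26, then count=-2, then (not (max(base, count) >= (-1))) is true, then count=-26, then returns 26
verdict: not equivalent; witness: base=-3, step=1


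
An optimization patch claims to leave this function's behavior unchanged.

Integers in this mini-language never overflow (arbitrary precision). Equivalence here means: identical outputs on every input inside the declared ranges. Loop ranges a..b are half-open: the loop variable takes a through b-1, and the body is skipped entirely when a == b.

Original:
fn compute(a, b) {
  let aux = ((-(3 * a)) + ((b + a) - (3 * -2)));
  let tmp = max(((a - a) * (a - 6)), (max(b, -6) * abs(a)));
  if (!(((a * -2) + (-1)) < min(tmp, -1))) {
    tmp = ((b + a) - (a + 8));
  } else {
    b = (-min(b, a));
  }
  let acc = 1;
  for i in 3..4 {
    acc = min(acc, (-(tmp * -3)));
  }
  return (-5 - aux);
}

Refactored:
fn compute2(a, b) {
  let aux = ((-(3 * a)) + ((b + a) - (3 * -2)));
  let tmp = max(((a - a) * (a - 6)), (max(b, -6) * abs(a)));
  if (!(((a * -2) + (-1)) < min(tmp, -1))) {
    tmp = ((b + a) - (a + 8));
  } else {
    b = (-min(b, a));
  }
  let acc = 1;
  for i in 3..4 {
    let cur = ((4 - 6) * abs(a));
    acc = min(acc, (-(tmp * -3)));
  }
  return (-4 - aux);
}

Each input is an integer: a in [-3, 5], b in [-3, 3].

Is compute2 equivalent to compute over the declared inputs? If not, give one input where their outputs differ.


On input a=-3, b=-3, compute returns -14 while compute2 returns -13.
verdict: not equivalent; witness: a=-3, b=-3


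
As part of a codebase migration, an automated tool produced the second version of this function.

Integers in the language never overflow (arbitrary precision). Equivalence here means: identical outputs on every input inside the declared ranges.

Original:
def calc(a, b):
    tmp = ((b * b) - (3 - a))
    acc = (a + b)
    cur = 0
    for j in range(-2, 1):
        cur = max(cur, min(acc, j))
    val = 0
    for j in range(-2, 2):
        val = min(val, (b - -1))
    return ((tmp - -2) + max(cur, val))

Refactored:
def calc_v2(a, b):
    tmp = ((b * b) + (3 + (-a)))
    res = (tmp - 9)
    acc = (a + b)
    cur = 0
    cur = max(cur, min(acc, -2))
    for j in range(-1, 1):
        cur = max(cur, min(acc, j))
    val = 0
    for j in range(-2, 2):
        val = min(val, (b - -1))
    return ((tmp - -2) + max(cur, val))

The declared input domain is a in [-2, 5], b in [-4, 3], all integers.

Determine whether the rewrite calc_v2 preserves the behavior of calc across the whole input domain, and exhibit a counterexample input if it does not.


The rewrite breaks on a=-2, b=-4, where the results are 13 and 23.
calc: tmp=11, then acc=-6, then cur=0, then (j=-2), then cur=0, then (j=-1), then cur=0, then (j=0), then cur=0, then val=0, then (j=-2), then val=-3, then (j=-1), then val=-3, then (j=0), then val=-3, then (j=1), then val=-3, then returns 13
calc_v2: tmp=21, then res=12, then acc=-6, then cur=0, then cur=0, then (j=-1), then cur=0, then (j=0), then cur=0, then val=0, then (j=-2), then val=-3, then (j=-1), then val=-3, then (j=0), then val=-3, then (j=1), then val=-3, then returns 23
verdict: not equivalent; witness: a=-2, b=-4


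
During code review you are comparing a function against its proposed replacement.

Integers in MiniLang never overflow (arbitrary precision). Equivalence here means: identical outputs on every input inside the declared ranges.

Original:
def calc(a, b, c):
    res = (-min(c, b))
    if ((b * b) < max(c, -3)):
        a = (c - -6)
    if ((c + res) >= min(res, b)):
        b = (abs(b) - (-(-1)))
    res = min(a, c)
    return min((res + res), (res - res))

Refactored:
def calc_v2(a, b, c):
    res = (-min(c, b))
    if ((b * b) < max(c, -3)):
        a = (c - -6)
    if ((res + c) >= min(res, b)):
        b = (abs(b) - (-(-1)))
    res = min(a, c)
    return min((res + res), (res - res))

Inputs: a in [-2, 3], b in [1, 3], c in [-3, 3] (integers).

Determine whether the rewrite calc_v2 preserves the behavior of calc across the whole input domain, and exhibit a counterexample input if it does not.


Differences: same computation, different form — yet all 126 inputs agree.
verdict: equivalent


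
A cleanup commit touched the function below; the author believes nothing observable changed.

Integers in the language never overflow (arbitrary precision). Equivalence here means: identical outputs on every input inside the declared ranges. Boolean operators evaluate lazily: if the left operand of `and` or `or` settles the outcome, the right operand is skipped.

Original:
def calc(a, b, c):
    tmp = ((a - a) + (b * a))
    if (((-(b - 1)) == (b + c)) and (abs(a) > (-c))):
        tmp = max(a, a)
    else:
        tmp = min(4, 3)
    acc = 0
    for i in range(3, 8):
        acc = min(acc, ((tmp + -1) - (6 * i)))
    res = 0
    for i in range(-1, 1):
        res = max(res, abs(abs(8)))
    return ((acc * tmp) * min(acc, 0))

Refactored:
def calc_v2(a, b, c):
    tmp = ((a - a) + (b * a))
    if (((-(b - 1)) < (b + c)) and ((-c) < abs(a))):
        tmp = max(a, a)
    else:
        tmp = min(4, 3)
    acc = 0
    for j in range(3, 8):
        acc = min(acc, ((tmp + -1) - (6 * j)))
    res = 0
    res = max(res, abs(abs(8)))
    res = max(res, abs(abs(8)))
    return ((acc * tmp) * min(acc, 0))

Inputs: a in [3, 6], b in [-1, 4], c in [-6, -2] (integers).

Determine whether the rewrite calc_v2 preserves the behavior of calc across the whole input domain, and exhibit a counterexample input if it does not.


There is a counterexample at a=4, b=2, c=-3: 6084 on one side, 4800 on the other.
calc: tmp becomes 8; next (((-(b - 1)) == (b + c)) and (abs(a) > (-c))) evaluates to true; next tmp becomes 4; next acc becomes 0; next at i=3:; next acc becomes -15; next at i=4:; next acc becomes -21; next at i=5:; next acc becomes -27; next at i=6:; next acc becomes -33; next at i=7:; next acc becomes -39; next res becomes 0; next at i=-1:; next res becomes 8; next at i=0:; next res becomes 8; next final value 6084
calc_v2: tmp becomes 8; next (((-(b - 1)) < (b + c)) and ((-c) < abs(a))) evaluates to false; next tmp becomes 3; next acc becomes 0; next at j=3:; next acc becomes -16; next at j=4:; next acc becomes -22; next at j=5:; next acc becomes -28; next at j=6:; next acc becomes -34; next at j=7:; next acc becomes -40; next res becomes 0; next res becomes 8; next res becomes 8; next final value 4800
verdict: not equivalent; witness: a=4, b=2, c=-3


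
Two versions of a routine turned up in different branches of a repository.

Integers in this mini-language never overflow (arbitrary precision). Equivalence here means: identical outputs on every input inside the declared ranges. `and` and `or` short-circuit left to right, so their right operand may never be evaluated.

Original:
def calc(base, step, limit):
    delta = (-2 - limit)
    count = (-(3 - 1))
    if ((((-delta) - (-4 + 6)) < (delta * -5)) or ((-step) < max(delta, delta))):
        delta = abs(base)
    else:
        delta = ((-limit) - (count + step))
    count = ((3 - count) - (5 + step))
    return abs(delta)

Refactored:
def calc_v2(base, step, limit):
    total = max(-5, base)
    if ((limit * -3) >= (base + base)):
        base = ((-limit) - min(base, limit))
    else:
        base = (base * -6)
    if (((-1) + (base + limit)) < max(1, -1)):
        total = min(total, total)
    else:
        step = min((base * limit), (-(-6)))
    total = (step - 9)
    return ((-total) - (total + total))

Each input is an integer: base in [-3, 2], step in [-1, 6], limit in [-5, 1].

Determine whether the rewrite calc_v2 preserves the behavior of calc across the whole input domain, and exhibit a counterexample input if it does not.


Try base=-3, step=-1, limit=-5.
calc: delta becomes 3; next count becomes -2; next ((((-delta) - (-4 + 6)) < (delta * -5)) or ((-step) < max(delta, delta))) evaluates to true; next delta becomes 3; next count becomes 1; next final value 3
calc_v2: total becomes -3; next ((limit * -3) >= (base + base)) evaluates to true; next base becomes 10; next (((-1) + (base + limit)) < max(1, -1)) evaluates to false; next step becomes -50; next total becomes -59; next final value 177
3 vs 177 — the two versions disagree here.
verdict: not equivalent; witness: base=-3, step=-1, limit=-5


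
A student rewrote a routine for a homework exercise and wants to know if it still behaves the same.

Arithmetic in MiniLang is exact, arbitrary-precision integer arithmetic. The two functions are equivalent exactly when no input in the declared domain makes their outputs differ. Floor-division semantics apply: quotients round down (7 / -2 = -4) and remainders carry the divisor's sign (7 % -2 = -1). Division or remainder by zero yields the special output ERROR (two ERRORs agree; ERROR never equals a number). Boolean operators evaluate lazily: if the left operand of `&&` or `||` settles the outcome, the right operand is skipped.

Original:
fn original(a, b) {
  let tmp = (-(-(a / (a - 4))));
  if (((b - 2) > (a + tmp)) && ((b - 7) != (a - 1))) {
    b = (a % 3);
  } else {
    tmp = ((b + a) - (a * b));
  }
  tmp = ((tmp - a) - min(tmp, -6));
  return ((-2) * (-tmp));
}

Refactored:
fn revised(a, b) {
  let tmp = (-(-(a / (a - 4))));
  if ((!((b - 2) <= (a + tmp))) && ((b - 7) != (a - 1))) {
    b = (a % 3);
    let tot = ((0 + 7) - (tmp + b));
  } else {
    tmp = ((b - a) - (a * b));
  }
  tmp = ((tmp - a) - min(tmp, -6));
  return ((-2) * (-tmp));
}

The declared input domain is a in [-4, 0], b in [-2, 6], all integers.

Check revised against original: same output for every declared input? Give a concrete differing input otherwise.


Try a=-4, b=2.
original: tmp becomes 0; next (((b - 2) > (a + tmp)) && ((b - 7) != (a - 1))) evaluates to false; next tmp becomes 6; next tmp becomes 16; next final value 32
revised: tmp becomes 0; next ((!((b - 2) <= (a + tmp))) && ((b - 7) != (a - 1))) evaluates to false; next tmp becomes 14; next tmp becomes 24; next final value 48
32 against 48: the behavior changed.
verdict: not equivalent; witness: a=-4, b=2


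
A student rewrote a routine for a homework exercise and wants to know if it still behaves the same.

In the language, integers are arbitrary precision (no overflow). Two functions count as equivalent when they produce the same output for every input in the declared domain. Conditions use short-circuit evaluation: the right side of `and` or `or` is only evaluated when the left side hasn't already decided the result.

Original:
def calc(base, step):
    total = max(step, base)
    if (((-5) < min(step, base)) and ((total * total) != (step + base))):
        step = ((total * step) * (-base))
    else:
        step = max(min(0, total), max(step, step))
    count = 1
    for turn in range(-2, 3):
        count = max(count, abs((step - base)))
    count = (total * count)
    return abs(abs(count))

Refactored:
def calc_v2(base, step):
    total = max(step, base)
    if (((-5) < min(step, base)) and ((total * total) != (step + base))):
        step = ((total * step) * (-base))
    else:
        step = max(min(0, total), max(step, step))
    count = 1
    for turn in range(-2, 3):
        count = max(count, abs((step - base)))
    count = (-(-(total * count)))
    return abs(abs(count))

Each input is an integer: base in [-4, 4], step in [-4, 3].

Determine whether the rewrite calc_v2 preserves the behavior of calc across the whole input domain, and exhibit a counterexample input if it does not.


The two versions differ — the changes include same computation, different form.
Tracing base=-2, step=-2: calc: total := -2 | (((-5) < min(step, base)) and ((total * total) != (step + base))): true | step := 8 | count := 1 | iter turn=-2: | count := 10 | iter turn=-1: | count := 10 | iter turn=0: | count := 10 | iter turn=1: | count := 10 | iter turn=2: | count := 10 | count := -20 | result 20 | calc_v2: total := -2 | (((-5) < min(step, base)) and ((total * total) != (step + base))): true | step := 8 | count := 1 | iter turn=-2: | count := 10 | iter turn=-1: | count := 10 | iter turn=0: | count := 10 | iter turn=1: | count := 10 | iter turn=2: | count := 10 | count := -20 | result 20 — matching result 20.
Checked all 72 inputs in the declared domain: the outputs agree on every one.
verdict: equivalent


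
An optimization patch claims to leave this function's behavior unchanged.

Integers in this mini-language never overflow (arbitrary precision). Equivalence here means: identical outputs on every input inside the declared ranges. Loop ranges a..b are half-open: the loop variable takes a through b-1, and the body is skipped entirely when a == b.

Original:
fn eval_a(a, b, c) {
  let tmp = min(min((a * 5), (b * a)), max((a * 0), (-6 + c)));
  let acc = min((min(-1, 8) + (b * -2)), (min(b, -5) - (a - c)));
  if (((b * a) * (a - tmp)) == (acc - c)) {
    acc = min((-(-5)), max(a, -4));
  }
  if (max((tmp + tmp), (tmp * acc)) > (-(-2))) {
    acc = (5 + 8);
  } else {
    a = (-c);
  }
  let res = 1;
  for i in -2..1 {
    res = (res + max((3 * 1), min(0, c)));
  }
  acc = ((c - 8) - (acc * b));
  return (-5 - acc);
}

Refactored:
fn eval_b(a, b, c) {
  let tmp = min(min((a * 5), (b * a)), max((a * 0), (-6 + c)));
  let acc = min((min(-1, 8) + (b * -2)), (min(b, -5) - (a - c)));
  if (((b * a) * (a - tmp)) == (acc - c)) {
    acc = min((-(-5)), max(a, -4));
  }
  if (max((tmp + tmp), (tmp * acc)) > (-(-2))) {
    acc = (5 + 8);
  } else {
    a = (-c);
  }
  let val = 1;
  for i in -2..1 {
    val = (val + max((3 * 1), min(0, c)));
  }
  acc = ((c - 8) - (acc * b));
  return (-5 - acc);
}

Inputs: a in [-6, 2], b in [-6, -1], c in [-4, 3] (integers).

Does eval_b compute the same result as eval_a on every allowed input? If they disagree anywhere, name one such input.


Comparing the listings, the differences include: local variable names differ.
As a probe, take a=0, b=-1, c=0: eval_a runs tmp := 0 | acc := -5 | (((b * a) * (a - tmp)) == (acc - c)): false | (max((tmp + tmp), (tmp * acc)) > (-(-2))): false | a := 0 | res := 1 | iter i=-2: | res := 4 | iter i=-1: | res := 7 | iter i=0: | res := 10 | acc := -13 | result 8; eval_b runs tmp := 0 | acc := -5 | (((b * a) * (a - tmp)) == (acc - c)): false | (max((tmp + tmp), (tmp * acc)) > (-(-2))): false | a := 0 | val := 1 | iter i=-2: | val := 4 | iter i=-1: | val := 7 | iter i=0: | val := 10 | acc := -13 | result 8; both end at 8.
Across all 432 domain points the two functions coincide.
verdict: equivalent


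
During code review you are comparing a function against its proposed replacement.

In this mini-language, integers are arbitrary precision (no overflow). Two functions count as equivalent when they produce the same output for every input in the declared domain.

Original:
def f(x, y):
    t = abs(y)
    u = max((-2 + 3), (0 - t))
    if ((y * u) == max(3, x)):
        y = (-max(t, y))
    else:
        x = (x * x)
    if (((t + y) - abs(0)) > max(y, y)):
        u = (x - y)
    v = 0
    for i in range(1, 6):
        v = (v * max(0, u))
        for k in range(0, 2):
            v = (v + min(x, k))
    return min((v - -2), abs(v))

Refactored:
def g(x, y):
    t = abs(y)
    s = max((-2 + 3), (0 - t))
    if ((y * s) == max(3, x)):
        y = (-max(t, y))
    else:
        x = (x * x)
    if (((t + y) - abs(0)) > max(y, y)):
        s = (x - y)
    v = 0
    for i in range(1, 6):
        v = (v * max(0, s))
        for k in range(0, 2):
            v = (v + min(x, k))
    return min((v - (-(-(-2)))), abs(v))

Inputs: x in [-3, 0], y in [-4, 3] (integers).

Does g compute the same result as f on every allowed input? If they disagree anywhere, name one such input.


Side by side, the visible changes include: local variable names differ.
Tracing x=-2, y=0: f: t becomes 0; next u becomes 1; next ((y * u) == max(3, x)) evaluates to false; next x becomes 4; next (((t + y) - abs(0)) > max(y, y)) evaluates to false; next v becomes 0; next at i=1:; next v becomes 0; next at k=0:; next v becomes 0; next at k=1:; next v becomes 1; next at i=2:; next v becomes 1; next at k=0:; next v becomes 1; next at k=1:; next v becomes 2; next at i=3:; next v becomes 2; next at k=0:; next v becomes 2; next at k=1:; next v becomes 3; next at i=4:; next v becomes 3; next at k=0:; next v becomes 3; next at k=1:; next v becomes 4; next at i=5:; next v becomes 4; next at k=0:; next v becomes 4; next at k=1:; next v becomes 5; next final value 5 | g: t becomes 0; next s becomes 1; next ((y * s) == max(3, x)) evaluates to false; next x becomes 4; next (((t + y) - abs(0)) > max(y, y)) evaluates to false; next v becomes 0; next at i=1:; next v becomes 0; next at k=0:; next v becomes 0; next at k=1:; next v becomes 1; next at i=2:; next v becomes 1; next at k=0:; next v becomes 1; next at k=1:; next v becomes 2; next at i=3:; next v becomes 2; next at k=0:; next v becomes 2; next at k=1:; next v becomes 3; next at i=4:; next v becomes 3; next at k=0:; next v becomes 3; next at k=1:; next v becomes 4; next at i=5:; next v becomes 4; next at k=0:; next v becomes 4; next at k=1:; next v becomes 5; next final value 5 — matching result 5.
An exhaustive pass over the 32 declared inputs shows identical outputs.
verdict: equivalent
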